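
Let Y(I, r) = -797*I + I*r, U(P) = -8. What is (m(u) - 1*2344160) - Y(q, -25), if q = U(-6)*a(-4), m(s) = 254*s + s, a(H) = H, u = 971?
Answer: -2070251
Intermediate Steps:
m(s) = 255*s
q = 32 (q = -8*(-4) = 32)
(m(u) - 1*2344160) - Y(q, -25) = (255*971 - 1*2344160) - 32*(-797 - 25) = (247605 - 2344160) - 32*(-822) = -2096555 - 1*(-26304) = -2096555 + 26304 = -2070251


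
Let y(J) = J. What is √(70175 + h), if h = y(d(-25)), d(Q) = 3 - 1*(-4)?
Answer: 3*√7798 ≈ 264.92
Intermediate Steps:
d(Q) = 7 (d(Q) = 3 + 4 = 7)
h = 7
√(70175 + h) = √(70175 + 7) = √70182 = 3*√7798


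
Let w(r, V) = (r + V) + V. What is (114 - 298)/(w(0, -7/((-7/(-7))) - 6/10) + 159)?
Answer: -920/719 ≈ -1.2796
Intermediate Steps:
w(r, V) = r + 2*V (w(r, V) = (V + r) + V = r + 2*V)
(114 - 298)/(w(0, -7/((-7/(-7))) - 6/10) + 159) = (114 - 298)/((0 + 2*(-7/((-7/(-7))) - 6/10)) + 159) = -184/((0 + 2*(-7/((-7*(-⅐))) - 6*⅒)) + 159) = -184/((0 + 2*(-7/1 - ⅗)) + 159) = -184/((0 + 2*(-7*1 - ⅗)) + 159) = -184/((0 + 2*(-7 - ⅗)) + 159) = -184/((0 + 2*(-38/5)) + 159) = -184/((0 - 76/5) + 159) = -184/(-76/5 + 159) = -184/719/5 = -184*5/719 = -920/719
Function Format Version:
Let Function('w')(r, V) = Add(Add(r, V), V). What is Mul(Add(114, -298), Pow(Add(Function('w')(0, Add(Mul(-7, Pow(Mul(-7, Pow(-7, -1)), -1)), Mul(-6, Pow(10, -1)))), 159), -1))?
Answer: Rational(-920, 719) ≈ -1.2796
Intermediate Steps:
Function('w')(r, V) = Add(r, Mul(2, V)) (Function('w')(r, V) = Add(Add(V, r), V) = Add(r, Mul(2, V)))
Mul(Add(114, -298), Pow(Add(Function('w')(0, Add(Mul(-7, Pow(Mul(-7, Pow(-7, -1)), -1)), Mul(-6, Pow(10, -1)))), 159), -1)) = Mul(Add(114, -298), Pow(Add(Add(0, Mul(2, Add(Mul(-7, Pow(Mul(-7, Pow(-7, -1)), -1)), Mul(-6, Pow(10, -1))))), 159), -1)) = Mul(-184, Pow(Add(Add(0, Mul(2, Add(Mul(-7, Pow(Mul(-7, Rational(-1, 7)), -1)), Mul(-6, Rational(1, 10))))), 159), -1)) = Mul(-184, Pow(Add(Add(0, Mul(2, Add(Mul(-7, Pow(1, -1)), Rational(-3, 5)))), 159), -1)) = Mul(-184, Pow(Add(Add(0, Mul(2, Add(Mul(-7, 1), Rational(-3, 5)))), 159), -1)) = Mul(-184, Pow(Add(Add(0, Mul(2, Add(-7, Rational(-3, 5)))), 159), -1)) = Mul(-184, Pow(Add(Add(0, Mul(2, Rational(-38, 5))), 159), -1)) = Mul(-184, Pow(Add(Add(0, Rational(-76, 5)), 159), -1)) = Mul(-184, Pow(Add(Rational(-76, 5), 159), -1)) = Mul(-184, Pow(Rational(719, 5), -1)) = Mul(-184, Rational(5, 719)) = Rational(-920, 719)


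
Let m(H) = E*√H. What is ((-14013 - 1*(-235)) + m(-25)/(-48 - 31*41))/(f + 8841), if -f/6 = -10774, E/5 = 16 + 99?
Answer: -13778/73485 - 25*I/842841 ≈ -0.18749 - 2.9662e-5*I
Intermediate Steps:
E = 575 (E = 5*(16 + 99) = 5*115 = 575)
f = 64644 (f = -6*(-10774) = 64644)
m(H) = 575*√H
((-14013 - 1*(-235)) + m(-25)/(-48 - 31*41))/(f + 8841) = ((-14013 - 1*(-235)) + (575*√(-25))/(-48 - 31*41))/(64644 + 8841) = ((-14013 + 235) + (575*(5*I))/(-48 - 1271))/73485 = (-13778 + (2875*I)/(-1319))*(1/73485) = (-13778 + (2875*I)*(-1/1319))*(1/73485) = (-13778 - 2875*I/1319)*(1/73485) = -13778/73485 - 25*I/842841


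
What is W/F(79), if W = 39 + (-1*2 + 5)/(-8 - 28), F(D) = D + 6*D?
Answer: 467/6636 ≈ 0.070374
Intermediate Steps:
F(D) = 7*D
W = 467/12 (W = 39 + (-2 + 5)/(-36) = 39 + 3*(-1/36) = 39 - 1/12 = 467/12 ≈ 38.917)
W/F(79) = 467/(12*((7*79))) = (467/12)/553 = (467/12)*(1/553) = 467/6636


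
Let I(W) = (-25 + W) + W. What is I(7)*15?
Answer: -165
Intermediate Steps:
I(W) = -25 + 2*W
I(7)*15 = (-25 + 2*7)*15 = (-25 + 14)*15 = -11*15 = -165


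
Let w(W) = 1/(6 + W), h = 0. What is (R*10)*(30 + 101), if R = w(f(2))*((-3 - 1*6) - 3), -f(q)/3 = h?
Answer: -2620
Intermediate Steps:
f(q) = 0 (f(q) = -3*0 = 0)
R = -2 (R = ((-3 - 1*6) - 3)/(6 + 0) = ((-3 - 6) - 3)/6 = (-9 - 3)/6 = (1/6)*(-12) = -2)
(R*10)*(30 + 101) = (-2*10)*(30 + 101) = -20*131 = -2620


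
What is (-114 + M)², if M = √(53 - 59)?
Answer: (114 - I*√6)² ≈ 12990.0 - 558.48*I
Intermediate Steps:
M = I*√6 (M = √(-6) = I*√6 ≈ 2.4495*I)
(-114 + M)² = (-114 + I*√6)²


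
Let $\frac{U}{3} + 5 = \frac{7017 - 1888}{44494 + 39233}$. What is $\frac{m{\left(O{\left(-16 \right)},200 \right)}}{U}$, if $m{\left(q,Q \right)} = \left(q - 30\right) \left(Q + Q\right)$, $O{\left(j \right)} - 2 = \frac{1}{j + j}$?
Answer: $\frac{625859325}{827012} \approx 756.77$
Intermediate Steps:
$O{\left(j \right)} = 2 + \frac{1}{2 j}$ ($O{\left(j \right)} = 2 + \frac{1}{j + j} = 2 + \frac{1}{2 j}$)
$U = - \frac{413506}{27909}$ ($U = -15 + 3 \frac{7017 - 1888}{44494 + 39233} = -15 + 3 \cdot \frac{5129}{83727} = -15 + \frac{5129}{27909} = - \frac{413506}{27909} \approx -14.816$)
$m{\left(q,Q \right)} = 2 Q \left(-30 + q\right)$ ($m{\left(q,Q \right)} = \left(-30 + q\right) 2 Q = 2 Q \left(-30 + q\right)$)
$\frac{m{\left(O{\left(-16 \right)},200 \right)}}{U} = \frac{2 \cdot 200 \left(-30 + \left(2 + \frac{1}{2 \left(-16\right)}\right)\right)}{- \frac{413506}{27909}} = 2 \cdot 200 \left(-30 + \left(2 + \frac{1}{2} \left(- \frac{1}{16}\right)\right)\right) \left(- \frac{27909}{413506}\right) = 2 \cdot 200 \left(-30 + \left(2 - \frac{1}{32}\right)\right) \left(- \frac{27909}{413506}\right) = 2 \cdot 200 \left(-30 + \frac{63}{32}\right) \left(- \frac{27909}{413506}\right) = 2 \cdot 200 \left(- \frac{897}{32}\right) \left(- \frac{27909}{413506}\right) = \left(- \frac{22425}{2}\right) \left(- \frac{27909}{413506}\right) = \frac{625859325}{827012}$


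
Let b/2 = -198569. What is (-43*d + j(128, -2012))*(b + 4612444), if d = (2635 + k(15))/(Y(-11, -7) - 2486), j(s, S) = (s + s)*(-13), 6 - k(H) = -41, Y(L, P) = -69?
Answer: -35356781150484/2555 ≈ -1.3838e+10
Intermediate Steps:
b = -397138 (b = 2*(-198569) = -397138)
k(H) = 47 (k(H) = 6 - 1*(-41) = 6 + 41 = 47)
j(s, S) = -26*s (j(s, S) = (2*s)*(-13) = -26*s)
d = -2682/2555 (d = (2635 + 47)/(-69 - 2486) = 2682/(-2555) = 2682*(-1/2555) = -2682/2555 ≈ -1.0497)
(-43*d + j(128, -2012))*(b + 4612444) = (-43*(-2682/2555) - 26*128)*(-397138 + 4612444) = (115326/2555 - 3328)*4215306 = -8387714/2555*4215306 = -35356781150484/2555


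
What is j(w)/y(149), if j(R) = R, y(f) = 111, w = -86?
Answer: -86/111 ≈ -0.77477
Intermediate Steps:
j(w)/y(149) = -86/111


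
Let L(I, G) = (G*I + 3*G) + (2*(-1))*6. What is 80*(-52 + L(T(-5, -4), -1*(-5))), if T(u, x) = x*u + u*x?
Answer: 12080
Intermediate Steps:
T(u, x) = 2*u*x (T(u, x) = u*x + u*x = 2*u*x)
L(I, G) = -12 + 3*G + G*I (L(I, G) = (3*G + G*I) - 2*6 = (3*G + G*I) - 12 = -12 + 3*G + G*I)
80*(-52 + L(T(-5, -4), -1*(-5))) = 80*(-52 + (-12 + 3*(-1*(-5)) + (-1*(-5))*(2*(-5)*(-4)))) = 80*(-52 + (-12 + 3*5 + 5*40)) = 80*(-52 + (-12 + 15 + 200)) = 80*(-52 + 203) = 80*151 = 12080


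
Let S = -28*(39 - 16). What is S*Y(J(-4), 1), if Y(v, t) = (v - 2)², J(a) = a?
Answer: -23184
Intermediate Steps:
S = -644 (S = -28*23 = -644)
Y(v, t) = (-2 + v)²
S*Y(J(-4), 1) = -644*(-2 - 4)² = -644*(-6)² = -644*36 = -23184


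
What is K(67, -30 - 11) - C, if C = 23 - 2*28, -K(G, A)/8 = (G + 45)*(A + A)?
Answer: 73505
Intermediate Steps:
K(G, A) = -16*A*(45 + G) (K(G, A) = -8*(G + 45)*(A + A) = -8*(45 + G)*2*A = -16*A*(45 + G))
C = -33 (C = 23 - 56 = -33)
K(67, -30 - 11) - C = -16*(-30 - 11)*(45 + 67) - 1*(-33) = -16*(-41)*112 + 33 = 73472 + 33 = 73505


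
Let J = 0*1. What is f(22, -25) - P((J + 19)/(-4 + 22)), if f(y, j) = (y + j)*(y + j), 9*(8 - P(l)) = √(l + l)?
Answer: 1 + √19/27 ≈ 1.1614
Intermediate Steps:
J = 0
P(l) = 8 - √2*√l/9 (P(l) = 8 - √(l + l)/9 = 8 - √2*√l/9)
f(y, j) = (j + y)² (f(y, j) = (j + y)*(j + y) = (j + y)²)
f(22, -25) - P((J + 19)/(-4 + 22)) = (-25 + 22)² - (8 - √2*√((0 + 19)/(-4 + 22))/9) = (-3)² - (8 - √2*√(19/18)/9) = 9 - (8 - √2*√(19*(1/18))/9) = 9 - (8 - √2*√(19/18)/9) = 9 - (8 - √2*√38/6/9) = 9 - (8 - √19/27) = 9 + (-8 + √19/27) = 1 + √19/27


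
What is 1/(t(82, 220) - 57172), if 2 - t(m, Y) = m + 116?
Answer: -1/57368 ≈ -1.7431e-5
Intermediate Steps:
t(m, Y) = -114 - m (t(m, Y) = 2 - (m + 116) = 2 - (116 + m) = 2 + (-116 - m) = -114 - m)
1/(t(82, 220) - 57172) = 1/((-114 - 1*82) - 57172) = 1/((-114 - 82) - 57172) = 1/(-196 - 57172) = 1/(-57368) = -1/57368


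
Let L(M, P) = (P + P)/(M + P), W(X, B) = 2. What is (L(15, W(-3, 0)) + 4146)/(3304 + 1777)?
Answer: 70486/86377 ≈ 0.81603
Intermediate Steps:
L(M, P) = 2*P/(M + P) (L(M, P) = (2*P)/(M + P) = 2*P/(M + P))
(L(15, W(-3, 0)) + 4146)/(3304 + 1777) = (2*2/(15 + 2) + 4146)/(3304 + 1777) = (2*2/17 + 4146)/5081 = (2*2*(1/17) + 4146)*(1/5081) = (4/17 + 4146)*(1/5081) = (70486/17)*(1/5081) = 70486/86377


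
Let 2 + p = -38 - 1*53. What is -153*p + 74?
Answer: 14303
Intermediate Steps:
p = -93 (p = -2 + (-38 - 1*53) = -2 + (-38 - 53) = -2 - 91 = -93)
-153*p + 74 = -153*(-93) + 74 = 14229 + 74 = 14303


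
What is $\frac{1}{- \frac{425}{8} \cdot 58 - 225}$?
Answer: $- \frac{4}{13225} \approx -0.00030246$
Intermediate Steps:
$\frac{1}{- \frac{425}{8} \cdot 58 - 225} = \frac{1}{\left(-425\right) \frac{1}{8} \cdot 58 - 225} = \frac{1}{\left(- \frac{425}{8}\right) 58 - 225} = \frac{1}{- \frac{12325}{4} - 225} = \frac{1}{- \frac{13225}{4}} = - \frac{4}{13225}$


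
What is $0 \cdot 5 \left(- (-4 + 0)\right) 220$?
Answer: $0$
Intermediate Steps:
$0 \cdot 5 \left(- (-4 + 0)\right) 220 = 0 \left(\left(-1\right) \left(-4\right)\right) 220 = 0 \cdot 4 \cdot 220 = 0 \cdot 220 = 0$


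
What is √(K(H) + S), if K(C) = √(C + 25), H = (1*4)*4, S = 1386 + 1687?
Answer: √(3073 + √41) ≈ 55.492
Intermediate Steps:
S = 3073
H = 16 (H = 4*4 = 16)
K(C) = √(25 + C)
√(K(H) + S) = √(√(25 + 16) + 3073) = √(√41 + 3073) = √(3073 + √41)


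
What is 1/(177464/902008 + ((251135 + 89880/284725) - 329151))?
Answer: -917229385/71558097696887 ≈ -1.2818e-5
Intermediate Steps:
1/(177464/902008 + ((251135 + 89880/284725) - 329151)) = 1/(177464*(1/902008) + ((251135 + 89880*(1/284725)) - 329151)) = 1/(22183/112751 + ((251135 + 2568/8135) - 329151)) = 1/(22183/112751 + (2042985793/8135 - 329151)) = 1/(22183/112751 - 634657592/8135) = 1/(-71558097696887/917229385) = -917229385/71558097696887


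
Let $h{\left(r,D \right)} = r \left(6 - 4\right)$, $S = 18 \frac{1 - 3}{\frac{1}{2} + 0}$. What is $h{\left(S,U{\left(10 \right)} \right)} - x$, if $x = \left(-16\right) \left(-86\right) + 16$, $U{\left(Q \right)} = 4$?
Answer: $-1536$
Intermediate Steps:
$x = 1392$ ($x = 1376 + 16 = 1392$)
$S = -72$ ($S = 18 \left(- \frac{2}{\frac{1}{2} + 0}\right) = 18 \left(- 2 \frac{1}{\frac{1}{2}}\right) = 18 \left(\left(-2\right) 2\right) = 18 \left(-4\right) = -72$)
$h{\left(r,D \right)} = 2 r$ ($h{\left(r,D \right)} = r 2 = 2 r$)
$h{\left(S,U{\left(10 \right)} \right)} - x = 2 \left(-72\right) - 1392 = -144 - 1392 = -1536$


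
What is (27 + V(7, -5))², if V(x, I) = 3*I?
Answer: 144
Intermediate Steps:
(27 + V(7, -5))² = (27 + 3*(-5))² = (27 - 15)² = 12² = 144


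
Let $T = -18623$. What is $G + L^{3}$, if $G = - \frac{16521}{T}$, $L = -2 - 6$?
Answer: $- \frac{9518455}{18623} \approx -511.11$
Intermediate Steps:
$L = -8$
$G = \frac{16521}{18623}$ ($G = - \frac{16521}{-18623} = \left(-16521\right) \left(- \frac{1}{18623}\right) = \frac{16521}{18623} \approx 0.88713$)
$G + L^{3} = \frac{16521}{18623} + \left(-8\right)^{3} = \frac{16521}{18623} - 512 = - \frac{9518455}{18623}$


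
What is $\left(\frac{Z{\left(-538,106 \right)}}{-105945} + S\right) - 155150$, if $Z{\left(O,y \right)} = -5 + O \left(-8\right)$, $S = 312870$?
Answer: $\frac{5569880367}{35315} \approx 1.5772 \cdot 10^{5}$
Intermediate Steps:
$Z{\left(O,y \right)} = -5 - 8 O$
$\left(\frac{Z{\left(-538,106 \right)}}{-105945} + S\right) - 155150 = \left(\frac{-5 - -4304}{-105945} + 312870\right) - 155150 = \left(\left(-5 + 4304\right) \left(- \frac{1}{105945}\right) + 312870\right) - 155150 = \left(4299 \left(- \frac{1}{105945}\right) + 312870\right) - 155150 = \left(- \frac{1433}{35315} + 312870\right) - 155150 = \frac{11049002617}{35315} - 155150 = \frac{5569880367}{35315}$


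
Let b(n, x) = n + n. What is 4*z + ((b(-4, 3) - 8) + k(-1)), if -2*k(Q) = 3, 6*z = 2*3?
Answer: -27/2 ≈ -13.500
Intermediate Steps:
z = 1 (z = (2*3)/6 = (1/6)*6 = 1)
b(n, x) = 2*n
k(Q) = -3/2 (k(Q) = -1/2*3 = -3/2)
4*z + ((b(-4, 3) - 8) + k(-1)) = 4*1 + ((2*(-4) - 8) - 3/2) = 4 + ((-8 - 8) - 3/2) = 4 + (-16 - 3/2) = 4 - 35/2 = -27/2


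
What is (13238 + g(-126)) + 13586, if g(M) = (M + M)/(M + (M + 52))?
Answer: 1341263/50 ≈ 26825.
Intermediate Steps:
g(M) = 2*M/(52 + 2*M) (g(M) = (2*M)/(M + (52 + M)) = (2*M)/(52 + 2*M) = 2*M/(52 + 2*M))
(13238 + g(-126)) + 13586 = (13238 - 126/(26 - 126)) + 13586 = (13238 - 126/(-100)) + 13586 = (13238 - 126*(-1/100)) + 13586 = (13238 + 63/50) + 13586 = 661963/50 + 13586 = 1341263/50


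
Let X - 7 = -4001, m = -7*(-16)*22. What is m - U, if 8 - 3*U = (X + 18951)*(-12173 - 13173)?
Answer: -126364246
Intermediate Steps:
m = 2464 (m = 112*22 = 2464)
X = -3994 (X = 7 - 4001 = -3994)
U = 126366710 (U = 8/3 - (-3994 + 18951)*(-12173 - 13173)/3 = 8/3 - 14957*(-25346)/3 = 8/3 - ⅓*(-379100122) = 8/3 + 379100122/3 = 126366710)
m - U = 2464 - 1*126366710 = 2464 - 126366710 = -126364246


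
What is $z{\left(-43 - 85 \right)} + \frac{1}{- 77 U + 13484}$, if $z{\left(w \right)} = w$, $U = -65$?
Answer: $- \frac{2366591}{18489} \approx -128.0$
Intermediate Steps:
$z{\left(-43 - 85 \right)} + \frac{1}{- 77 U + 13484} = \left(-43 - 85\right) + \frac{1}{\left(-77\right) \left(-65\right) + 13484} = -128 + \frac{1}{5005 + 13484} = -128 + \frac{1}{18489} = - \frac{2366591}{18489}$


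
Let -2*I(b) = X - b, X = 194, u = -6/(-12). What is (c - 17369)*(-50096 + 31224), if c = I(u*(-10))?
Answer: 329665532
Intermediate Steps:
u = ½ (u = -6*(-1/12) = ½ ≈ 0.50000)
I(b) = -97 + b/2 (I(b) = -(194 - b)/2 = -97 + b/2)
c = -199/2 (c = -97 + ((½)*(-10))/2 = -97 + (½)*(-5) = -97 - 5/2 = -199/2 ≈ -99.500)
(c - 17369)*(-50096 + 31224) = (-199/2 - 17369)*(-50096 + 31224) = -34937/2*(-18872) = 329665532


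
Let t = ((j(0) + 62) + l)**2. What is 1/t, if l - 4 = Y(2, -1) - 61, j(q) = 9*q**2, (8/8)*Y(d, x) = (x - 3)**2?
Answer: 1/441 ≈ 0.0022676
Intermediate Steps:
Y(d, x) = (-3 + x)**2 (Y(d, x) = (x - 3)**2 = (-3 + x)**2)
l = -41 (l = 4 + ((-3 - 1)**2 - 61) = 4 + ((-4)**2 - 61) = 4 + (16 - 61) = 4 - 45 = -41)
t = 441 (t = ((9*0**2 + 62) - 41)**2 = ((9*0 + 62) - 41)**2 = ((0 + 62) - 41)**2 = (62 - 41)**2 = 21**2 = 441)
1/t = 1/441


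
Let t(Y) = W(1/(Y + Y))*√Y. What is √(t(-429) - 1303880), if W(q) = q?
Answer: √(-959869516320 - 858*I*√429)/858 ≈ 1.057e-5 - 1141.9*I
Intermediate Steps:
t(Y) = 1/(2*√Y) (t(Y) = √Y/(Y + Y) = √Y/((2*Y)) = (1/(2*Y))*√Y = 1/(2*√Y))
√(t(-429) - 1303880) = √(1/(2*√(-429)) - 1303880) = √((-I*√429/429)/2 - 1303880) = √(-I*√429/858 - 1303880) = √(-1303880 - I*√429/858)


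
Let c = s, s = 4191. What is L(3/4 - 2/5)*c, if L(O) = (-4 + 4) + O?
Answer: 29337/20 ≈ 1466.8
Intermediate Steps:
L(O) = O (L(O) = 0 + O = O)
c = 4191
L(3/4 - 2/5)*c = (3/4 - 2/5)*4191 = (3*(¼) - 2*⅕)*4191 = (¾ - ⅖)*4191 = (7/20)*4191 = 29337/20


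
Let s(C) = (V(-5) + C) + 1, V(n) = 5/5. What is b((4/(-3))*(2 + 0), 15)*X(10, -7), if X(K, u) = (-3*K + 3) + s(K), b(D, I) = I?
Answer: -225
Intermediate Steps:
V(n) = 1 (V(n) = 5*(⅕) = 1)
s(C) = 2 + C (s(C) = (1 + C) + 1 = 2 + C)
X(K, u) = 5 - 2*K (X(K, u) = (-3*K + 3) + (2 + K) = (3 - 3*K) + (2 + K) = 5 - 2*K)
b((4/(-3))*(2 + 0), 15)*X(10, -7) = 15*(5 - 2*10) = 15*(5 - 20) = 15*(-15) = -225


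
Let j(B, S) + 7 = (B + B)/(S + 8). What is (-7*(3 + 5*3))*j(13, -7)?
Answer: -2394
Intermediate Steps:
j(B, S) = -7 + 2*B/(8 + S) (j(B, S) = -7 + (B + B)/(S + 8) = -7 + (2*B)/(8 + S) = -7 + 2*B/(8 + S))
(-7*(3 + 5*3))*j(13, -7) = (-7*(3 + 5*3))*((-56 - 7*(-7) + 2*13)/(8 - 7)) = (-7*(3 + 15))*((-56 + 49 + 26)/1) = (-7*18)*(1*19) = -126*19 = -2394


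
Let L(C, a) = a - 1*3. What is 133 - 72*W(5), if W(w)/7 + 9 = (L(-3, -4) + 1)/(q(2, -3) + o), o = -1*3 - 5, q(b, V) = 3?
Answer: 20321/5 ≈ 4064.2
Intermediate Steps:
o = -8 (o = -3 - 5 = -8)
L(C, a) = -3 + a (L(C, a) = a - 3 = -3 + a)
W(w) = -273/5 (W(w) = -63 + 7*(((-3 - 4) + 1)/(3 - 8)) = -63 + 7*((-7 + 1)/(-5)) = -63 + 7*(-6*(-1/5)) = -63 + 7*(6/5) = -63 + 42/5 = -273/5)
133 - 72*W(5) = 133 - 72*(-273/5) = 133 + 19656/5 = 20321/5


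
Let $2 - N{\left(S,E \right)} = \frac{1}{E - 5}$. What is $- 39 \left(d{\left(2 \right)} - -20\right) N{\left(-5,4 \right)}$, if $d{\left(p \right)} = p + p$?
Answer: $-2808$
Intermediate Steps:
$d{\left(p \right)} = 2 p$
$N{\left(S,E \right)} = 2 - \frac{1}{-5 + E}$ ($N{\left(S,E \right)} = 2 - \frac{1}{E - 5} = 2 - \frac{1}{-5 + E}$)
$- 39 \left(d{\left(2 \right)} - -20\right) N{\left(-5,4 \right)} = - 39 \left(2 \cdot 2 - -20\right) \frac{-11 + 2 \cdot 4}{-5 + 4} = - 39 \left(4 + 20\right) \frac{-11 + 8}{-1} = \left(-39\right) 24 \left(\left(-1\right) \left(-3\right)\right) = \left(-936\right) 3 = -2808$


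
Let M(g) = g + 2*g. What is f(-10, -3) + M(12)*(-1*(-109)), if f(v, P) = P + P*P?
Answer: 3930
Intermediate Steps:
M(g) = 3*g
f(v, P) = P + P**2
f(-10, -3) + M(12)*(-1*(-109)) = -3*(1 - 3) + (3*12)*(-1*(-109)) = -3*(-2) + 36*109 = 6 + 3924 = 3930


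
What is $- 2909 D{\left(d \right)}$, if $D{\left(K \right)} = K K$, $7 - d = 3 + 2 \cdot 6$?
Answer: $-186176$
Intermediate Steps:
$d = -8$ ($d = 7 - \left(3 + 2 \cdot 6\right) = 7 - \left(3 + 12\right) = 7 - 15 = -8$)
$D{\left(K \right)} = K^{2}$
$- 2909 D{\left(d \right)} = - 2909 \left(-8\right)^{2} = \left(-2909\right) 64 = -186176$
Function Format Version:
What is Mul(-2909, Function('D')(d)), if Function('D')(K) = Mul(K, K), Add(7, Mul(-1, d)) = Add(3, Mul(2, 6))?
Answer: -186176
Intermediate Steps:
d = -8 (d = Add(7, Mul(-1, Add(3, Mul(2, 6)))) = Add(7, Mul(-1, Add(3, 12))) = Add(7, Mul(-1, 15)) = Add(7, -15) = -8)
Function('D')(K) = Pow(K, 2)
Mul(-2909, Function('D')(d)) = Mul(-2909, Pow(-8, 2)) = Mul(-2909, 64) = -186176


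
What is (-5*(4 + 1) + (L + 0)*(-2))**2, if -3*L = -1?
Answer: 5929/9 ≈ 658.78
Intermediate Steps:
L = 1/3 (L = -1/3*(-1) = 1/3 ≈ 0.33333)
(-5*(4 + 1) + (L + 0)*(-2))**2 = (-5*(4 + 1) + (1/3 + 0)*(-2))**2 = (-5*5 + (1/3)*(-2))**2 = (-25 - 2/3)**2 = (-77/3)**2 = 5929/9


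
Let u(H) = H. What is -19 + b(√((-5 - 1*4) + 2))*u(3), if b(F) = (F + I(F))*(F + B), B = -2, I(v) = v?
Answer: -61 - 12*I*√7 ≈ -61.0 - 31.749*I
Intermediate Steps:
b(F) = 2*F*(-2 + F) (b(F) = (F + F)*(F - 2) = (2*F)*(-2 + F) = 2*F*(-2 + F))
-19 + b(√((-5 - 1*4) + 2))*u(3) = -19 + (2*√((-5 - 1*4) + 2)*(-2 + √((-5 - 1*4) + 2)))*3 = -19 + (2*√((-5 - 4) + 2)*(-2 + √((-5 - 4) + 2)))*3 = -19 + (2*√(-9 + 2)*(-2 + √(-9 + 2)))*3 = -19 + (2*√(-7)*(-2 + √(-7)))*3 = -19 + (2*(I*√7)*(-2 + I*√7))*3 = -19 + (2*I*√7*(-2 + I*√7))*3 = -19 + 6*I*√7*(-2 + I*√7)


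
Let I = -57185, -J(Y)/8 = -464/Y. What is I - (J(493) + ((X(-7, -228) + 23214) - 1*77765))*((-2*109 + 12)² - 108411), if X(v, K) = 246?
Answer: -60899657720/17 ≈ -3.5823e+9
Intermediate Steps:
J(Y) = 3712/Y (J(Y) = -(-3712)/Y = 3712/Y)
I - (J(493) + ((X(-7, -228) + 23214) - 1*77765))*((-2*109 + 12)² - 108411) = -57185 - (3712/493 + ((246 + 23214) - 1*77765))*((-2*109 + 12)² - 108411) = -57185 - (3712*(1/493) + (23460 - 77765))*((-218 + 12)² - 108411) = -57185 - (128/17 - 54305)*((-206)² - 108411) = -57185 - (-923057)*(42436 - 108411)/17 = -57185 - (-923057)*(-65975)/17 = -57185 - 1*60898685575/17 = -57185 - 60898685575/17 = -60899657720/17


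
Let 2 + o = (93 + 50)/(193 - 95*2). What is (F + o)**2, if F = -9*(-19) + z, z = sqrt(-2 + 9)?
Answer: 422563/9 + 1300*sqrt(7)/3 ≈ 48098.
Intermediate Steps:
z = sqrt(7) ≈ 2.6458
o = 137/3 (o = -2 + (93 + 50)/(193 - 95*2) = -2 + 143/(193 - 190) = -2 + 143/3 = 137/3 ≈ 45.667)
F = 171 + sqrt(7) (F = -9*(-19) + sqrt(7) = 171 + sqrt(7) ≈ 173.65)
(F + o)**2 = ((171 + sqrt(7)) + 137/3)**2 = (650/3 + sqrt(7))**2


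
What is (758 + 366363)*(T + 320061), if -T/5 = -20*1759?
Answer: 182077698281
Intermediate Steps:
T = 175900 (T = -(-100)*1759 = -5*(-35180) = 175900)
(758 + 366363)*(T + 320061) = (758 + 366363)*(175900 + 320061) = 367121*495961 = 182077698281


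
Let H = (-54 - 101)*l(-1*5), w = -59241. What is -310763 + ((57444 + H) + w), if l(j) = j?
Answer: -311785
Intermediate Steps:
H = 775 (H = (-54 - 101)*(-1*5) = -155*(-5) = 775)
-310763 + ((57444 + H) + w) = -310763 + ((57444 + 775) - 59241) = -310763 + (58219 - 59241) = -310763 - 1022 = -311785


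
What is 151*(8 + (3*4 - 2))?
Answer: 2718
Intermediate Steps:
151*(8 + (3*4 - 2)) = 151*(8 + (12 - 2)) = 151*(8 + 10) = 151*18 = 2718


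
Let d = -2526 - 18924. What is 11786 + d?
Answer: -9664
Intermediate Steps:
d = -21450
11786 + d = 11786 - 21450 = -9664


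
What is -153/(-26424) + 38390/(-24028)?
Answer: -28076141/17636552 ≈ -1.5919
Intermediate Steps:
-153/(-26424) + 38390/(-24028) = -153*(-1/26424) + 38390*(-1/24028) = 17/2936 - 19195/12014 = -28076141/17636552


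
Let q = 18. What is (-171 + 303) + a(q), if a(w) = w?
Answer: 150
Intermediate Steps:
(-171 + 303) + a(q) = (-171 + 303) + 18 = 132 + 18 = 150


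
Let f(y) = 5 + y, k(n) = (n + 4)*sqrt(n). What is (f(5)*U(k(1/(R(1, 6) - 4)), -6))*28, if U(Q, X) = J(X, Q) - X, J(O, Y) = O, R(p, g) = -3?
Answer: 0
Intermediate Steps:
k(n) = sqrt(n)*(4 + n) (k(n) = (4 + n)*sqrt(n) = sqrt(n)*(4 + n))
U(Q, X) = 0 (U(Q, X) = X - X = 0)
(f(5)*U(k(1/(R(1, 6) - 4)), -6))*28 = ((5 + 5)*0)*28 = (10*0)*28 = 0*28 = 0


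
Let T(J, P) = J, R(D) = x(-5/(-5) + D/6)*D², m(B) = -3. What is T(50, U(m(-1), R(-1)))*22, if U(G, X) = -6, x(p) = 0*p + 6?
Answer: 1100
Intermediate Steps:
x(p) = 6 (x(p) = 0 + 6 = 6)
R(D) = 6*D²
T(50, U(m(-1), R(-1)))*22 = 50*22 = 1100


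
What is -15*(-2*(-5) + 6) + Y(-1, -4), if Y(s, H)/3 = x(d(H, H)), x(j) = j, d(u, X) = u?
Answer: -252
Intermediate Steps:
Y(s, H) = 3*H
-15*(-2*(-5) + 6) + Y(-1, -4) = -15*(-2*(-5) + 6) + 3*(-4) = -15*(10 + 6) - 12 = -15*16 - 12 = -240 - 12 = -252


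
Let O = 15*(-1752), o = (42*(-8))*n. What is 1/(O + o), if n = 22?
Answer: -1/33672 ≈ -2.9698e-5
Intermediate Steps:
o = -7392 (o = (42*(-8))*22 = -336*22 = -7392)
O = -26280
1/(O + o) = 1/(-26280 - 7392) = 1/(-33672) = -1/33672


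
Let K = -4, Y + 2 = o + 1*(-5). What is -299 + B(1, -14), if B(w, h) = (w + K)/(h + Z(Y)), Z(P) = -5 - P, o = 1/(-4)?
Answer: -14041/47 ≈ -298.74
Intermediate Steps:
o = -¼ ≈ -0.25000
Y = -29/4 (Y = -2 + (-¼ + 1*(-5)) = -2 + (-¼ - 5) = -2 - 21/4 = -29/4 ≈ -7.2500)
B(w, h) = (-4 + w)/(9/4 + h) (B(w, h) = (w - 4)/(h + (-5 - 1*(-29/4))) = (-4 + w)/(h + (-5 + 29/4)) = (-4 + w)/(h + 9/4) = (-4 + w)/(9/4 + h))
-299 + B(1, -14) = -299 + 4*(-4 + 1)/(9 + 4*(-14)) = -299 + 4*(-3)/(9 - 56) = -299 + 4*(-3)/(-47) = -299 + 4*(-1/47)*(-3) = -299 + 12/47 = -14041/47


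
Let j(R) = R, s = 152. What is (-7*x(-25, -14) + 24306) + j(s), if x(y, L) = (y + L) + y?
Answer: 24906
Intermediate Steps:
x(y, L) = L + 2*y (x(y, L) = (L + y) + y = L + 2*y)
(-7*x(-25, -14) + 24306) + j(s) = (-7*(-14 + 2*(-25)) + 24306) + 152 = (-7*(-14 - 50) + 24306) + 152 = (-7*(-64) + 24306) + 152 = (448 + 24306) + 152 = 24754 + 152 = 24906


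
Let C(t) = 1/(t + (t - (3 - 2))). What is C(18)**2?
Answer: 1/1225 ≈ 0.00081633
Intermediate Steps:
C(t) = 1/(-1 + 2*t) (C(t) = 1/(t + (t - 1*1)) = 1/(t + (t - 1)) = 1/(t + (-1 + t)) = 1/(-1 + 2*t))
C(18)**2 = (1/(-1 + 2*18))**2 = (1/(-1 + 36))**2 = (1/35)**2 = 1/1225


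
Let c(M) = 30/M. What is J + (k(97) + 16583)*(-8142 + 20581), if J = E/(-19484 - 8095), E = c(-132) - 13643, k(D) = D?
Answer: 125887529519911/606738 ≈ 2.0748e+8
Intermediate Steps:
E = -300151/22 (E = 30/(-132) - 13643 = 30*(-1/132) - 13643 = -5/22 - 13643 = -300151/22 ≈ -13643.)
J = 300151/606738 (J = -300151/(22*(-19484 - 8095)) = -300151/22/(-27579) = -300151/22*(-1/27579) = 300151/606738 ≈ 0.49470)
J + (k(97) + 16583)*(-8142 + 20581) = 300151/606738 + (97 + 16583)*(-8142 + 20581) = 300151/606738 + 16680*12439 = 300151/606738 + 207482520 = 125887529519911/606738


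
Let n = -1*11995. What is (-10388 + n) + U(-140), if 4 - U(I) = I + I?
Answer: -22099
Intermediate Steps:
U(I) = 4 - 2*I (U(I) = 4 - (I + I) = 4 - 2*I)
n = -11995
(-10388 + n) + U(-140) = (-10388 - 11995) + (4 - 2*(-140)) = -22383 + (4 + 280) = -22383 + 284 = -22099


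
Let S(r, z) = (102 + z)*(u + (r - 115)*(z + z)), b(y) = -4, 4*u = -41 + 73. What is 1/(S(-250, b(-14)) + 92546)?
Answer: 1/379490 ≈ 2.6351e-6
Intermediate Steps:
u = 8 (u = (-41 + 73)/4 = (1/4)*32 = 8)
S(r, z) = (8 + 2*z*(-115 + r))*(102 + z) (S(r, z) = (102 + z)*(8 + (r - 115)*(z + z)) = (102 + z)*(8 + (-115 + r)*(2*z)) = (102 + z)*(8 + 2*z*(-115 + r)) = (8 + 2*z*(-115 + r))*(102 + z))
1/(S(-250, b(-14)) + 92546) = 1/((816 - 23452*(-4) - 230*(-4)**2 + 2*(-250)*(-4)**2 + 204*(-250)*(-4)) + 92546) = 1/((816 + 93808 - 230*16 + 2*(-250)*16 + 204000) + 92546) = 1/((816 + 93808 - 3680 - 8000 + 204000) + 92546) = 1/(286944 + 92546) = 1/379490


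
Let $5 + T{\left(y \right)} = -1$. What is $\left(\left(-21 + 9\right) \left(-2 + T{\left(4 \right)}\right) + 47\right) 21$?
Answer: $3003$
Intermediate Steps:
$T{\left(y \right)} = -6$ ($T{\left(y \right)} = -5 - 1 = -6$)
$\left(\left(-21 + 9\right) \left(-2 + T{\left(4 \right)}\right) + 47\right) 21 = \left(\left(-21 + 9\right) \left(-2 - 6\right) + 47\right) 21 = \left(\left(-12\right) \left(-8\right) + 47\right) 21 = \left(96 + 47\right) 21 = 143 \cdot 21 = 3003$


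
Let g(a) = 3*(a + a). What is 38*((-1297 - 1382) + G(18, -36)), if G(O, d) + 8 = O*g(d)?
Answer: -249850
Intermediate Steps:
g(a) = 6*a (g(a) = 3*(2*a) = 6*a)
G(O, d) = -8 + 6*O*d (G(O, d) = -8 + O*(6*d) = -8 + 6*O*d)
38*((-1297 - 1382) + G(18, -36)) = 38*((-1297 - 1382) + (-8 + 6*18*(-36))) = 38*(-2679 + (-8 - 3888)) = 38*(-2679 - 3896) = 38*(-6575) = -249850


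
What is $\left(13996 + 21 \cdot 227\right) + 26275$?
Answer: $45038$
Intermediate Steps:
$\left(13996 + 21 \cdot 227\right) + 26275 = \left(13996 + 4767\right) + 26275 = 18763 + 26275 = 45038$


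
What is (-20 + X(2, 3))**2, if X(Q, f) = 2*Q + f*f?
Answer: 49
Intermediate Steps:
X(Q, f) = f**2 + 2*Q (X(Q, f) = 2*Q + f**2 = f**2 + 2*Q)
(-20 + X(2, 3))**2 = (-20 + (3**2 + 2*2))**2 = (-20 + (9 + 4))**2 = (-20 + 13)**2 = (-7)**2 = 49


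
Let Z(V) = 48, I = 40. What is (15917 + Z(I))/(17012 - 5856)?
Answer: 15965/11156 ≈ 1.4311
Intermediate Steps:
(15917 + Z(I))/(17012 - 5856) = (15917 + 48)/(17012 - 5856) = 15965/11156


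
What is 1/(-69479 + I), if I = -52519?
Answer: -1/121998 ≈ -8.1969e-6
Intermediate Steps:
1/(-69479 + I) = 1/(-69479 - 52519) = 1/(-121998) = -1/121998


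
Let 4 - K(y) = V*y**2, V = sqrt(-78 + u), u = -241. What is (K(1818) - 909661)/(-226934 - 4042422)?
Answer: 129951/609908 + 826281*I*sqrt(319)/1067339 ≈ 0.21307 + 13.827*I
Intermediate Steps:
V = I*sqrt(319) (V = sqrt(-78 - 241) = sqrt(-319) = I*sqrt(319) ≈ 17.861*I)
K(y) = 4 - I*sqrt(319)*y**2
(K(1818) - 909661)/(-226934 - 4042422) = ((4 - 1*I*sqrt(319)*1818**2) - 909661)/(-226934 - 4042422) = ((4 - 1*I*sqrt(319)*3305124) - 909661)/(-4269356) = ((4 - 3305124*I*sqrt(319)) - 909661)*(-1/4269356) = (-909657 - 3305124*I*sqrt(319))*(-1/4269356) = 129951/609908 + 826281*I*sqrt(319)/1067339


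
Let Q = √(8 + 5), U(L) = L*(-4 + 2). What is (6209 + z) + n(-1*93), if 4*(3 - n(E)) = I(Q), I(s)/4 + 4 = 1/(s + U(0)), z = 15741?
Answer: 21957 - √13/13 ≈ 21957.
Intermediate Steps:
U(L) = -2*L (U(L) = L*(-2) = -2*L)
Q = √13 ≈ 3.6056
I(s) = -16 + 4/s (I(s) = -16 + 4/(s - 2*0) = -16 + 4/(s + 0) = -16 + 4/s)
n(E) = 7 - √13/13 (n(E) = 3 - (-16 + 4/(√13))/4 = 3 - (-16 + 4*(√13/13))/4 = 3 - (-16 + 4*√13/13)/4 = 3 + (4 - √13/13) = 7 - √13/13)
(6209 + z) + n(-1*93) = (6209 + 15741) + (7 - √13/13) = 21950 + (7 - √13/13) = 21957 - √13/13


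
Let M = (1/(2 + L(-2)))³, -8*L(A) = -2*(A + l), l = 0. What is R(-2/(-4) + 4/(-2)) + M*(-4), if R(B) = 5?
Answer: 103/27 ≈ 3.8148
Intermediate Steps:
L(A) = A/4 (L(A) = -(-1)*(A + 0)/4 = -(-1)*A/4 = A/4)
M = 8/27 (M = (1/(2 + (¼)*(-2)))³ = (1/(2 - ½))³ = (1/(3/2))³ = (⅔)³ = 8/27 ≈ 0.29630)
R(-2/(-4) + 4/(-2)) + M*(-4) = 5 + (8/27)*(-4) = 5 - 32/27 = 103/27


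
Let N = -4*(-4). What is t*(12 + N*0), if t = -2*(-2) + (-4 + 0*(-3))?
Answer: 0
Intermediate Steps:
N = 16
t = 0 (t = 4 + (-4 + 0) = 4 - 4 = 0)
t*(12 + N*0) = 0*(12 + 16*0) = 0*(12 + 0) = 0*12 = 0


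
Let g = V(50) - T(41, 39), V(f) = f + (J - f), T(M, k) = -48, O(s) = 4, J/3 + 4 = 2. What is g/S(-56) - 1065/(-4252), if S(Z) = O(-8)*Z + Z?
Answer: 534/5315 ≈ 0.10047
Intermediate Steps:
J = -6 (J = -12 + 3*2 = -12 + 6 = -6)
V(f) = -6 (V(f) = f + (-6 - f) = -6)
S(Z) = 5*Z (S(Z) = 4*Z + Z = 5*Z)
g = 42 (g = -6 - 1*(-48) = -6 + 48 = 42)
g/S(-56) - 1065/(-4252) = 42/((5*(-56))) - 1065/(-4252) = 42/(-280) - 1065*(-1/4252) = 42*(-1/280) + 1065/4252 = -3/20 + 1065/4252 = 534/5315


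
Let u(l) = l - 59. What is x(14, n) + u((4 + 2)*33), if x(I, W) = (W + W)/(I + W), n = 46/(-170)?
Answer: 162167/1167 ≈ 138.96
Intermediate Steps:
n = -23/85 (n = 46*(-1/170) = -23/85 ≈ -0.27059)
x(I, W) = 2*W/(I + W) (x(I, W) = (2*W)/(I + W) = 2*W/(I + W))
u(l) = -59 + l
x(14, n) + u((4 + 2)*33) = 2*(-23/85)/(14 - 23/85) + (-59 + (4 + 2)*33) = 2*(-23/85)/(1167/85) + (-59 + 6*33) = 2*(-23/85)*(85/1167) + (-59 + 198) = -46/1167 + 139 = 162167/1167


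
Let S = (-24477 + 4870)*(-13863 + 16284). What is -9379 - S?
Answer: 47459168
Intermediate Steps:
S = -47468547 (S = -19607*2421 = -47468547)
-9379 - S = -9379 - 1*(-47468547) = -9379 + 47468547 = 47459168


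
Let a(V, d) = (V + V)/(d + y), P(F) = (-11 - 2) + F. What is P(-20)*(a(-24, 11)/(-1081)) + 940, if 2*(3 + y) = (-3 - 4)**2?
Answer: 66045932/70265 ≈ 939.96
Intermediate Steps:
P(F) = -13 + F
y = 43/2 (y = -3 + (-3 - 4)**2/2 = -3 + (1/2)*(-7)**2 = -3 + (1/2)*49 = -3 + 49/2 = 43/2 ≈ 21.500)
a(V, d) = 2*V/(43/2 + d) (a(V, d) = (V + V)/(d + 43/2) = (2*V)/(43/2 + d) = 2*V/(43/2 + d))
P(-20)*(a(-24, 11)/(-1081)) + 940 = (-13 - 20)*((4*(-24)/(43 + 2*11))/(-1081)) + 940 = -33*4*(-24)/(43 + 22)*(-1)/1081 + 940 = -33*4*(-24)/65*(-1)/1081 + 940 = -33*4*(-24)*(1/65)*(-1)/1081 + 940 = -(-3168)*(-1)/(65*1081) + 940 = -33*96/70265 + 940 = -3168/70265 + 940 = 66045932/70265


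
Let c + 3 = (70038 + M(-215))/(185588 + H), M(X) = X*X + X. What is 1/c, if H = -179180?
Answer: 801/12103 ≈ 0.066182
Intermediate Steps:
M(X) = X + X**2 (M(X) = X**2 + X = X + X**2)
c = 12103/801 (c = -3 + (70038 - 215*(1 - 215))/(185588 - 179180) = -3 + (70038 - 215*(-214))/6408 = -3 + (70038 + 46010)*(1/6408) = -3 + 116048*(1/6408) = -3 + 14506/801 = 12103/801 ≈ 15.110)
1/c = 1/(12103/801) = 801/12103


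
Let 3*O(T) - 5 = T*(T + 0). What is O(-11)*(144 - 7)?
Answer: 5754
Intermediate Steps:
O(T) = 5/3 + T**2/3 (O(T) = 5/3 + (T*(T + 0))/3 = 5/3 + (T*T)/3 = 5/3 + T**2/3)
O(-11)*(144 - 7) = (5/3 + (1/3)*(-11)**2)*(144 - 7) = (5/3 + (1/3)*121)*137 = (5/3 + 121/3)*137 = 42*137 = 5754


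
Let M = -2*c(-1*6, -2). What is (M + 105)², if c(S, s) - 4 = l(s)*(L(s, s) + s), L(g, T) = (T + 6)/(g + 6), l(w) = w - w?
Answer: 9409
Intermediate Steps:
l(w) = 0
L(g, T) = (6 + T)/(6 + g)
c(S, s) = 4 (c(S, s) = 4 + 0*((6 + s)/(6 + s) + s) = 4 + 0*(1 + s) = 4 + 0 = 4)
M = -8 (M = -2*4 = -8)
(M + 105)² = (-8 + 105)² = 97² = 9409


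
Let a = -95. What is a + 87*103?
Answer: 8866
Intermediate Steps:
a + 87*103 = -95 + 87*103 = -95 + 8961 = 8866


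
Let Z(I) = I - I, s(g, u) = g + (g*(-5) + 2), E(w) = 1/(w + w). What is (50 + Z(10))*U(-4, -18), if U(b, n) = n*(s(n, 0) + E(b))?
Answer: -132975/2 ≈ -66488.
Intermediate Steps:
E(w) = 1/(2*w)
s(g, u) = 2 - 4*g (s(g, u) = g + (-5*g + 2) = g + (2 - 5*g) = 2 - 4*g)
U(b, n) = n*(2 + 1/(2*b) - 4*n) (U(b, n) = n*((2 - 4*n) + 1/(2*b)) = n*(2 + 1/(2*b) - 4*n))
Z(I) = 0
(50 + Z(10))*U(-4, -18) = (50 + 0)*(-4*(-18)**2 + 2*(-18) + (1/2)*(-18)/(-4)) = 50*(-4*324 - 36 + (1/2)*(-18)*(-1/4)) = 50*(-1296 - 36 + 9/4) = 50*(-5319/4) = -132975/2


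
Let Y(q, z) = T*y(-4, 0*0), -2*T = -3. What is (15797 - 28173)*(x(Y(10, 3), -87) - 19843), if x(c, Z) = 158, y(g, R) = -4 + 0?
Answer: 243621560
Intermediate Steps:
T = 3/2 (T = -½*(-3) = 3/2 ≈ 1.5000)
y(g, R) = -4
Y(q, z) = -6 (Y(q, z) = (3/2)*(-4) = -6)
(15797 - 28173)*(x(Y(10, 3), -87) - 19843) = (15797 - 28173)*(158 - 19843) = -12376*(-19685) = 243621560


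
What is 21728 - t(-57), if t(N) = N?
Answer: 21785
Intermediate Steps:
21728 - t(-57) = 21728 - 1*(-57) = 21728 + 57 = 21785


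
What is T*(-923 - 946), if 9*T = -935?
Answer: 582505/3 ≈ 1.9417e+5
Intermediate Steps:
T = -935/9 (T = (1/9)*(-935) = -935/9 ≈ -103.89)
T*(-923 - 946) = -935*(-923 - 946)/9 = -935/9*(-1869) = 582505/3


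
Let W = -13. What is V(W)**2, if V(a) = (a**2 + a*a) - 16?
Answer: 103684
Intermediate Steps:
V(a) = -16 + 2*a**2 (V(a) = (a**2 + a**2) - 16 = 2*a**2 - 16 = -16 + 2*a**2)
V(W)**2 = (-16 + 2*(-13)**2)**2 = (-16 + 2*169)**2 = (-16 + 338)**2 = 322**2 = 103684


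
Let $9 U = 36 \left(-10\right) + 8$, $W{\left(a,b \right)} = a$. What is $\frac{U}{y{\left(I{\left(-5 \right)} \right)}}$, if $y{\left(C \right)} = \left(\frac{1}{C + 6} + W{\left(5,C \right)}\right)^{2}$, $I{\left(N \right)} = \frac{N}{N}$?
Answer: $- \frac{1078}{729} \approx -1.4787$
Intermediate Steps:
$I{\left(N \right)} = 1$
$U = - \frac{352}{9}$ ($U = \frac{36 \left(-10\right) + 8}{9} = \frac{-360 + 8}{9} = \frac{1}{9} \left(-352\right) = - \frac{352}{9} \approx -39.111$)
$y{\left(C \right)} = \left(5 + \frac{1}{6 + C}\right)^{2}$ ($y{\left(C \right)} = \left(\frac{1}{C + 6} + 5\right)^{2} = \left(\frac{1}{6 + C} + 5\right)^{2} = \left(5 + \frac{1}{6 + C}\right)^{2}$)
$\frac{U}{y{\left(I{\left(-5 \right)} \right)}} = - \frac{352}{9 \frac{\left(31 + 5 \cdot 1\right)^{2}}{\left(6 + 1\right)^{2}}} = - \frac{352}{9 \frac{\left(31 + 5\right)^{2}}{49}} = - \frac{352}{9 \frac{36^{2}}{49}} = - \frac{352}{9 \cdot \frac{1}{49} \cdot 1296} = - \frac{352}{9 \cdot \frac{1296}{49}} = \left(- \frac{352}{9}\right) \frac{49}{1296} = - \frac{1078}{729}$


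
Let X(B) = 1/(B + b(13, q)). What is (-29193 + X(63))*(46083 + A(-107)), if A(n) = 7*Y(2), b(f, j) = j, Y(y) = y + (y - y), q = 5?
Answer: -91508214931/68 ≈ -1.3457e+9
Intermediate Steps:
Y(y) = y (Y(y) = y + 0 = y)
A(n) = 14 (A(n) = 7*2 = 14)
X(B) = 1/(5 + B) (X(B) = 1/(B + 5) = 1/(5 + B))
(-29193 + X(63))*(46083 + A(-107)) = (-29193 + 1/(5 + 63))*(46083 + 14) = (-29193 + 1/68)*46097 = -1985123/68*46097 = -91508214931/68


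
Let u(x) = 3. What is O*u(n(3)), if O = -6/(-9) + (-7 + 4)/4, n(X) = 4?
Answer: -1/4 ≈ -0.25000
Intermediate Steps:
O = -1/12 (O = -6*(-1/9) - 3*1/4 = 2/3 - 3/4 = -1/12 ≈ -0.083333)
O*u(n(3)) = -1/12*3 = -1/4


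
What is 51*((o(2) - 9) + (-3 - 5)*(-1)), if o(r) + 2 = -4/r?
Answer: -255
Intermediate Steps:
o(r) = -2 - 4/r
51*((o(2) - 9) + (-3 - 5)*(-1)) = 51*(((-2 - 4/2) - 9) + (-3 - 5)*(-1)) = 51*(((-2 - 4*½) - 9) - 8*(-1)) = 51*(((-2 - 2) - 9) + 8) = 51*((-4 - 9) + 8) = 51*(-13 + 8) = 51*(-5) = -255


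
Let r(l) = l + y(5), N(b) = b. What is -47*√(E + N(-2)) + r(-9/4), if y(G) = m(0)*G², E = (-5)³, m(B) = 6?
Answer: 591/4 - 47*I*√127 ≈ 147.75 - 529.66*I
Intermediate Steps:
E = -125
y(G) = 6*G²
r(l) = 150 + l (r(l) = l + 6*5² = l + 6*25 = l + 150 = 150 + l)
-47*√(E + N(-2)) + r(-9/4) = -47*√(-125 - 2) + (150 - 9/4) = -47*I*√127 + (150 - 9*¼) = -47*I*√127 + (150 - 9/4) = -47*I*√127 + 591/4 = 591/4 - 47*I*√127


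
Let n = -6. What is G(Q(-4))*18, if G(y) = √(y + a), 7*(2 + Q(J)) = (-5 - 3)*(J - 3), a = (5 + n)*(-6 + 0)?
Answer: 36*√3 ≈ 62.354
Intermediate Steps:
a = 6 (a = (5 - 6)*(-6 + 0) = -1*(-6) = 6)
Q(J) = 10/7 - 8*J/7 (Q(J) = -2 + ((-5 - 3)*(J - 3))/7 = -2 + (-8*(-3 + J))/7 = -2 + (24 - 8*J)/7 = -2 + (24/7 - 8*J/7) = 10/7 - 8*J/7)
G(y) = √(6 + y) (G(y) = √(y + 6) = √(6 + y))
G(Q(-4))*18 = √(6 + (10/7 - 8/7*(-4)))*18 = √(6 + (10/7 + 32/7))*18 = √(6 + 6)*18 = √12*18 = (2*√3)*18 = 36*√3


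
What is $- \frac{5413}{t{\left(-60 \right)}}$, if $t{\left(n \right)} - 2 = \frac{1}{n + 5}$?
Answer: $- \frac{297715}{109} \approx -2731.3$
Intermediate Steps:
$t{\left(n \right)} = 2 + \frac{1}{5 + n}$ ($t{\left(n \right)} = 2 + \frac{1}{n + 5} = 2 + \frac{1}{5 + n}$)
$- \frac{5413}{t{\left(-60 \right)}} = - \frac{5413}{\frac{1}{5 - 60} \left(11 + 2 \left(-60\right)\right)} = - \frac{5413}{\frac{1}{-55} \left(11 - 120\right)} = - \frac{5413}{\left(- \frac{1}{55}\right) \left(-109\right)} = - \frac{5413}{\frac{109}{55}} = \left(-5413\right) \frac{55}{109} = - \frac{297715}{109}$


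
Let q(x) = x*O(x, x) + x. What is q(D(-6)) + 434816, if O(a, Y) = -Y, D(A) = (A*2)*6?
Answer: 429560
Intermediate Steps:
D(A) = 12*A (D(A) = (2*A)*6 = 12*A)
q(x) = x - x² (q(x) = x*(-x) + x = -x² + x = x - x²)
q(D(-6)) + 434816 = (12*(-6))*(1 - 12*(-6)) + 434816 = -72*(1 - 1*(-72)) + 434816 = -72*(1 + 72) + 434816 = -72*73 + 434816 = -5256 + 434816 = 429560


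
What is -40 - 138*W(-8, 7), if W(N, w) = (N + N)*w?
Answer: 15416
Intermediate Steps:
W(N, w) = 2*N*w (W(N, w) = (2*N)*w = 2*N*w)
-40 - 138*W(-8, 7) = -40 - 276*(-8)*7 = -40 - 138*(-112) = -40 + 15456 = 15416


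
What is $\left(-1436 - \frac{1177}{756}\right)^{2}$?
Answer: $\frac{1181119024849}{571536} \approx 2.0666 \cdot 10^{6}$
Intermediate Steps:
$\left(-1436 - \frac{1177}{756}\right)^{2} = \left(- \frac{1086793}{756}\right)^{2} = \frac{1181119024849}{571536}$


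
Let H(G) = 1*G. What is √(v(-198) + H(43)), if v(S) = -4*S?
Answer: √835 ≈ 28.896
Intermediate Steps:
H(G) = G
√(v(-198) + H(43)) = √(-4*(-198) + 43) = √(792 + 43) = √835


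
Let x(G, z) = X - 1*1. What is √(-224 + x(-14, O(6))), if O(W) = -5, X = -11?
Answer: 2*I*√59 ≈ 15.362*I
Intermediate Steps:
x(G, z) = -12 (x(G, z) = -11 - 1*1 = -11 - 1 = -12)
√(-224 + x(-14, O(6))) = √(-224 - 12) = √(-236) = 2*I*√59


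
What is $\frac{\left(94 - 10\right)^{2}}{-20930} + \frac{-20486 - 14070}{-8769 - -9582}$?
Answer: $- \frac{52070972}{1215435} \approx -42.841$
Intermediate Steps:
$\frac{\left(94 - 10\right)^{2}}{-20930} + \frac{-20486 - 14070}{-8769 - -9582} = 84^{2} \left(- \frac{1}{20930}\right) + \frac{-20486 - 14070}{-8769 + 9582} = 7056 \left(- \frac{1}{20930}\right) - \frac{34556}{813} = - \frac{504}{1495} - \frac{34556}{813} = - \frac{52070972}{1215435}$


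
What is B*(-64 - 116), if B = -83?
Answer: 14940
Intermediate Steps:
B*(-64 - 116) = -83*(-64 - 116) = -83*(-180) = 14940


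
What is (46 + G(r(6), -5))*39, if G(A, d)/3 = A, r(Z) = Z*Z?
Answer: 6006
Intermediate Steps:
r(Z) = Z**2
G(A, d) = 3*A
(46 + G(r(6), -5))*39 = (46 + 3*6**2)*39 = (46 + 3*36)*39 = (46 + 108)*39 = 154*39 = 6006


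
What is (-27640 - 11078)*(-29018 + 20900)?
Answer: 314312724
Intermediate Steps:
(-27640 - 11078)*(-29018 + 20900) = -38718*(-8118) = 314312724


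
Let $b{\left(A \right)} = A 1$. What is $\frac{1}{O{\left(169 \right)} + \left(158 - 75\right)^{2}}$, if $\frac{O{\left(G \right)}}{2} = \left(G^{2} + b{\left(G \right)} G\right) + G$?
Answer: $\frac{1}{121471} \approx 8.2324 \cdot 10^{-6}$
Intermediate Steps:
$b{\left(A \right)} = A$
$O{\left(G \right)} = 2 G + 4 G^{2}$ ($O{\left(G \right)} = 2 \left(\left(G^{2} + G G\right) + G\right) = 2 \left(\left(G^{2} + G^{2}\right) + G\right) = 2 \left(2 G^{2} + G\right) = 2 \left(G + 2 G^{2}\right) = 2 G + 4 G^{2}$)
$\frac{1}{O{\left(169 \right)} + \left(158 - 75\right)^{2}} = \frac{1}{2 \cdot 169 \left(1 + 2 \cdot 169\right) + \left(158 - 75\right)^{2}} = \frac{1}{2 \cdot 169 \left(1 + 338\right) + \left(158 - 75\right)^{2}} = \frac{1}{2 \cdot 169 \cdot 339 + 83^{2}} = \frac{1}{114582 + 6889} = \frac{1}{121471}$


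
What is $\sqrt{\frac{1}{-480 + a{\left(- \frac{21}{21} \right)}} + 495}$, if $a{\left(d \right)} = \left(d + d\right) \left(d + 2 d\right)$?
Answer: $\frac{\sqrt{111214146}}{474} \approx 22.249$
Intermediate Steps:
$a{\left(d \right)} = 6 d^{2}$ ($a{\left(d \right)} = 2 d 3 d = 6 d^{2}$)
$\sqrt{\frac{1}{-480 + a{\left(- \frac{21}{21} \right)}} + 495} = \sqrt{\frac{1}{-480 + 6 \left(- \frac{21}{21}\right)^{2}} + 495} = \sqrt{\frac{1}{-480 + 6 \left(\left(-21\right) \frac{1}{21}\right)^{2}} + 495} = \sqrt{\frac{1}{-480 + 6 \left(-1\right)^{2}} + 495} = \sqrt{\frac{1}{-480 + 6 \cdot 1} + 495} = \sqrt{\frac{1}{-480 + 6} + 495} = \sqrt{\frac{1}{-474} + 495} = \sqrt{- \frac{1}{474} + 495} = \sqrt{\frac{234629}{474}} = \frac{\sqrt{111214146}}{474}$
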